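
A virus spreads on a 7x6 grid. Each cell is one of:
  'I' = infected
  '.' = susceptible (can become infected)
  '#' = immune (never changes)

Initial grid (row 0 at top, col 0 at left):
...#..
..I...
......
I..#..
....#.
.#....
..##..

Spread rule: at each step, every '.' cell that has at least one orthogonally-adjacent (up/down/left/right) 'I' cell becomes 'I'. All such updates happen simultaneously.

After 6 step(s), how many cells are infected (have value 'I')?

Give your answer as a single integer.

Step 0 (initial): 2 infected
Step 1: +7 new -> 9 infected
Step 2: +8 new -> 17 infected
Step 3: +6 new -> 23 infected
Step 4: +6 new -> 29 infected
Step 5: +2 new -> 31 infected
Step 6: +2 new -> 33 infected

Answer: 33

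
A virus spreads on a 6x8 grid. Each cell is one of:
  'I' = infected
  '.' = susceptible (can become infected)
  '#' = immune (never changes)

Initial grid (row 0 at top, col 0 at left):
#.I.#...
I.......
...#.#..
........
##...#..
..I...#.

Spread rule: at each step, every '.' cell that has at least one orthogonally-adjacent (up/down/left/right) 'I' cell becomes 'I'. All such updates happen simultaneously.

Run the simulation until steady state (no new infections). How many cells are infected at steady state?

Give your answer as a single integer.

Answer: 40

Derivation:
Step 0 (initial): 3 infected
Step 1: +8 new -> 11 infected
Step 2: +8 new -> 19 infected
Step 3: +5 new -> 24 infected
Step 4: +3 new -> 27 infected
Step 5: +3 new -> 30 infected
Step 6: +4 new -> 34 infected
Step 7: +4 new -> 38 infected
Step 8: +1 new -> 39 infected
Step 9: +1 new -> 40 infected
Step 10: +0 new -> 40 infected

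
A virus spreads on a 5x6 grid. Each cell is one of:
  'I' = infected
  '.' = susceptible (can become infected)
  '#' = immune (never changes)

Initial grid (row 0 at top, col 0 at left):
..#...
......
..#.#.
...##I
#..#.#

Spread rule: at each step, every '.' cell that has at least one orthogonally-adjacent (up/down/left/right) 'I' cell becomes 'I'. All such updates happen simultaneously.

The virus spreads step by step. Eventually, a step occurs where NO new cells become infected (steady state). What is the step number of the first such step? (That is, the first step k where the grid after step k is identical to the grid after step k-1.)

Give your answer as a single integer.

Answer: 11

Derivation:
Step 0 (initial): 1 infected
Step 1: +1 new -> 2 infected
Step 2: +1 new -> 3 infected
Step 3: +2 new -> 5 infected
Step 4: +2 new -> 7 infected
Step 5: +3 new -> 10 infected
Step 6: +1 new -> 11 infected
Step 7: +3 new -> 14 infected
Step 8: +3 new -> 17 infected
Step 9: +3 new -> 20 infected
Step 10: +1 new -> 21 infected
Step 11: +0 new -> 21 infected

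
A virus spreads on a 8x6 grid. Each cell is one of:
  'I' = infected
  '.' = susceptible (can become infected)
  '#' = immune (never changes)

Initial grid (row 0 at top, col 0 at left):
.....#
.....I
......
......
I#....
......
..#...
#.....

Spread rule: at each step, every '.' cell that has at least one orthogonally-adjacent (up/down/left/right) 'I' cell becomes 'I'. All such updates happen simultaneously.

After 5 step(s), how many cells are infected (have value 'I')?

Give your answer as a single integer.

Step 0 (initial): 2 infected
Step 1: +4 new -> 6 infected
Step 2: +8 new -> 14 infected
Step 3: +10 new -> 24 infected
Step 4: +10 new -> 34 infected
Step 5: +6 new -> 40 infected

Answer: 40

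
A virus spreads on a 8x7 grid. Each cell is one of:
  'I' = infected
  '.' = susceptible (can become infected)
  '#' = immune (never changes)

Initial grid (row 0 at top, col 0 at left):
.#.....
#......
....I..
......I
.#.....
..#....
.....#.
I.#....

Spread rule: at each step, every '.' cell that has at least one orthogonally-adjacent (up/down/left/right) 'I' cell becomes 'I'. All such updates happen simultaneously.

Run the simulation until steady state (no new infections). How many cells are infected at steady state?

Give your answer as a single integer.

Step 0 (initial): 3 infected
Step 1: +9 new -> 12 infected
Step 2: +11 new -> 23 infected
Step 3: +13 new -> 36 infected
Step 4: +10 new -> 46 infected
Step 5: +3 new -> 49 infected
Step 6: +0 new -> 49 infected

Answer: 49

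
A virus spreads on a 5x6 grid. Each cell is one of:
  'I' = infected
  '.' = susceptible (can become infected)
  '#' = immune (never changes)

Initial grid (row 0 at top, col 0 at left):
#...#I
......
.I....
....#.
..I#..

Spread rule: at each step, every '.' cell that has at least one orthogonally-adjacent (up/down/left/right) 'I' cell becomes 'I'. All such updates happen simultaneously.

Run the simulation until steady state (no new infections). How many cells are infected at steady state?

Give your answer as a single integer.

Answer: 26

Derivation:
Step 0 (initial): 3 infected
Step 1: +7 new -> 10 infected
Step 2: +9 new -> 19 infected
Step 3: +4 new -> 23 infected
Step 4: +2 new -> 25 infected
Step 5: +1 new -> 26 infected
Step 6: +0 new -> 26 infected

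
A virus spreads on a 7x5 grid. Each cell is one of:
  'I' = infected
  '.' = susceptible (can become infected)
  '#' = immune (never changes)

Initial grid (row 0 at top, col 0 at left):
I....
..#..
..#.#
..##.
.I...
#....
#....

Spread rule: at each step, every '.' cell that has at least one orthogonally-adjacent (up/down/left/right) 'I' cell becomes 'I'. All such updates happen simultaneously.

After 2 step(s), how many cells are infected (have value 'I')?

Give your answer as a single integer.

Answer: 16

Derivation:
Step 0 (initial): 2 infected
Step 1: +6 new -> 8 infected
Step 2: +8 new -> 16 infected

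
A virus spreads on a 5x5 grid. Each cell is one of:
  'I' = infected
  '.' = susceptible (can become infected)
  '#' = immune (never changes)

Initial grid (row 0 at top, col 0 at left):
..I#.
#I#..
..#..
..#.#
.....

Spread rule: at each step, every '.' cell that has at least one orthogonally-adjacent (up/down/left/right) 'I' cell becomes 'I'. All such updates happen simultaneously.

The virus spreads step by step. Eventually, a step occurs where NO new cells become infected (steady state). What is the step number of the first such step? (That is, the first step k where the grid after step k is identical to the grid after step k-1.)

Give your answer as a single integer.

Step 0 (initial): 2 infected
Step 1: +2 new -> 4 infected
Step 2: +3 new -> 7 infected
Step 3: +2 new -> 9 infected
Step 4: +2 new -> 11 infected
Step 5: +1 new -> 12 infected
Step 6: +2 new -> 14 infected
Step 7: +1 new -> 15 infected
Step 8: +2 new -> 17 infected
Step 9: +1 new -> 18 infected
Step 10: +1 new -> 19 infected
Step 11: +0 new -> 19 infected

Answer: 11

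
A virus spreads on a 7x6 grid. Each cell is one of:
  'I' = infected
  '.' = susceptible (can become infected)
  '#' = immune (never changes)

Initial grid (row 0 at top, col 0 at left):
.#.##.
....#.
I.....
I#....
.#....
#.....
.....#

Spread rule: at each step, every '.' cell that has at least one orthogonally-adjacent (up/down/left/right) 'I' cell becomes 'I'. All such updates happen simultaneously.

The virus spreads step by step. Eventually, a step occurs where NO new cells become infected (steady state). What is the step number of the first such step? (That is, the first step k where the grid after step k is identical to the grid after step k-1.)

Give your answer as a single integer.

Step 0 (initial): 2 infected
Step 1: +3 new -> 5 infected
Step 2: +3 new -> 8 infected
Step 3: +3 new -> 11 infected
Step 4: +5 new -> 16 infected
Step 5: +4 new -> 20 infected
Step 6: +6 new -> 26 infected
Step 7: +5 new -> 31 infected
Step 8: +3 new -> 34 infected
Step 9: +0 new -> 34 infected

Answer: 9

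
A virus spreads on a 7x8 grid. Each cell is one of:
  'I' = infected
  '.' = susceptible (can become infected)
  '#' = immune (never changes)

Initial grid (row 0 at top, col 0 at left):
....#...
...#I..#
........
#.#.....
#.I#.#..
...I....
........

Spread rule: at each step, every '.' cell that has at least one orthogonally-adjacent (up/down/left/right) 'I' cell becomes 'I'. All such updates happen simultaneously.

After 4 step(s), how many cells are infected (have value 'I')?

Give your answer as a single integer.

Step 0 (initial): 3 infected
Step 1: +6 new -> 9 infected
Step 2: +11 new -> 20 infected
Step 3: +10 new -> 30 infected
Step 4: +10 new -> 40 infected

Answer: 40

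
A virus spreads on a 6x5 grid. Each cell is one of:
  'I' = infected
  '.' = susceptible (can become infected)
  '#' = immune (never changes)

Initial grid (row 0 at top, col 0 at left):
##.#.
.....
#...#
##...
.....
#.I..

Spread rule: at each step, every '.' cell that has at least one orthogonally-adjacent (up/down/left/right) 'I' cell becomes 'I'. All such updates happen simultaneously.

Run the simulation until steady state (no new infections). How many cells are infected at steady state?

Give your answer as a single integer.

Step 0 (initial): 1 infected
Step 1: +3 new -> 4 infected
Step 2: +4 new -> 8 infected
Step 3: +4 new -> 12 infected
Step 4: +4 new -> 16 infected
Step 5: +3 new -> 19 infected
Step 6: +2 new -> 21 infected
Step 7: +1 new -> 22 infected
Step 8: +0 new -> 22 infected

Answer: 22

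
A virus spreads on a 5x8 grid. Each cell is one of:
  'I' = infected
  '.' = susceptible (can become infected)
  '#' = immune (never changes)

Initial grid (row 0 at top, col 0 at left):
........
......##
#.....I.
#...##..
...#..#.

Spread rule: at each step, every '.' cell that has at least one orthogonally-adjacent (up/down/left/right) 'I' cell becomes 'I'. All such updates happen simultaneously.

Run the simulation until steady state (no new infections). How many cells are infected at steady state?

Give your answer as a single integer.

Answer: 30

Derivation:
Step 0 (initial): 1 infected
Step 1: +3 new -> 4 infected
Step 2: +3 new -> 7 infected
Step 3: +4 new -> 11 infected
Step 4: +5 new -> 16 infected
Step 5: +5 new -> 21 infected
Step 6: +4 new -> 25 infected
Step 7: +3 new -> 28 infected
Step 8: +2 new -> 30 infected
Step 9: +0 new -> 30 infected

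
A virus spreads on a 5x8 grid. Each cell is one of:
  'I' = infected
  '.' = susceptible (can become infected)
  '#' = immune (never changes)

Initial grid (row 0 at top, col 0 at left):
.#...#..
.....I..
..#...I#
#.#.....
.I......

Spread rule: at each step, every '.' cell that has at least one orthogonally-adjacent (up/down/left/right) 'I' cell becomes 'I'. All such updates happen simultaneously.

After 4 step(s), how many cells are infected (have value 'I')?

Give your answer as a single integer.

Answer: 33

Derivation:
Step 0 (initial): 3 infected
Step 1: +7 new -> 10 infected
Step 2: +10 new -> 20 infected
Step 3: +11 new -> 31 infected
Step 4: +2 new -> 33 infected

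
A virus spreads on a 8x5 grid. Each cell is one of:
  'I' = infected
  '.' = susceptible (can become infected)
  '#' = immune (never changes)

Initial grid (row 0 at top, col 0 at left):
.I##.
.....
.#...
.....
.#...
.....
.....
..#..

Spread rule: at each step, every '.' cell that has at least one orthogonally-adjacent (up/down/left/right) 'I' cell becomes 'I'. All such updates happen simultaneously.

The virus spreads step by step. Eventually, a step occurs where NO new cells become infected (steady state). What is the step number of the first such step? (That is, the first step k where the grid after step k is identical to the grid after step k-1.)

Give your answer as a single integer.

Answer: 11

Derivation:
Step 0 (initial): 1 infected
Step 1: +2 new -> 3 infected
Step 2: +2 new -> 5 infected
Step 3: +3 new -> 8 infected
Step 4: +4 new -> 12 infected
Step 5: +6 new -> 18 infected
Step 6: +4 new -> 22 infected
Step 7: +5 new -> 27 infected
Step 8: +4 new -> 31 infected
Step 9: +3 new -> 34 infected
Step 10: +1 new -> 35 infected
Step 11: +0 new -> 35 infected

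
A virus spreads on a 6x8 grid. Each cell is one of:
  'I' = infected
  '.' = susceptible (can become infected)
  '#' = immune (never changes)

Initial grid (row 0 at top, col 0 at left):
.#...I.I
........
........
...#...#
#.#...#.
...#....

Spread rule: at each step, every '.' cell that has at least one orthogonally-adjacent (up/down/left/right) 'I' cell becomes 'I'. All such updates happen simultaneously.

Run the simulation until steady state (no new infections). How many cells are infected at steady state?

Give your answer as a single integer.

Step 0 (initial): 2 infected
Step 1: +4 new -> 6 infected
Step 2: +5 new -> 11 infected
Step 3: +5 new -> 16 infected
Step 4: +5 new -> 21 infected
Step 5: +4 new -> 25 infected
Step 6: +6 new -> 31 infected
Step 7: +4 new -> 35 infected
Step 8: +3 new -> 38 infected
Step 9: +1 new -> 39 infected
Step 10: +2 new -> 41 infected
Step 11: +0 new -> 41 infected

Answer: 41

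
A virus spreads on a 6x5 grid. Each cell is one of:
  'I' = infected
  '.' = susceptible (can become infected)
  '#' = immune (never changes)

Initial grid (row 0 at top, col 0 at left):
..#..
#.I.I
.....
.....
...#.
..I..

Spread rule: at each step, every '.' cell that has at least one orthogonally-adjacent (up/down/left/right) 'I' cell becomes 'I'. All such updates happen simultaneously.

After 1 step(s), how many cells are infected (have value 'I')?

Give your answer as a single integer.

Step 0 (initial): 3 infected
Step 1: +8 new -> 11 infected

Answer: 11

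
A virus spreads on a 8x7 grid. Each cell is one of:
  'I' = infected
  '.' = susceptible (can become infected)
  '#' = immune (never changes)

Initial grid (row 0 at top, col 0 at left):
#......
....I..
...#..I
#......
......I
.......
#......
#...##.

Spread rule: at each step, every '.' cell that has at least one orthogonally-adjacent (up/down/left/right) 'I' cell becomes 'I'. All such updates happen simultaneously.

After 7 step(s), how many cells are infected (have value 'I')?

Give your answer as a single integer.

Step 0 (initial): 3 infected
Step 1: +9 new -> 12 infected
Step 2: +9 new -> 21 infected
Step 3: +8 new -> 29 infected
Step 4: +7 new -> 36 infected
Step 5: +5 new -> 41 infected
Step 6: +4 new -> 45 infected
Step 7: +3 new -> 48 infected

Answer: 48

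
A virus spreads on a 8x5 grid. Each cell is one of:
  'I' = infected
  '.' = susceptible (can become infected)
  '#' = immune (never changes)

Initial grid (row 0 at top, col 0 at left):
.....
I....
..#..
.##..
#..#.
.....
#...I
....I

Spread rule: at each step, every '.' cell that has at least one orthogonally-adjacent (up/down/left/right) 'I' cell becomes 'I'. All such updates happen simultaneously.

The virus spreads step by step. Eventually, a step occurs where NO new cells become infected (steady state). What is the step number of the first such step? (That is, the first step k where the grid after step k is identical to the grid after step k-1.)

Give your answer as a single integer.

Step 0 (initial): 3 infected
Step 1: +6 new -> 9 infected
Step 2: +8 new -> 17 infected
Step 3: +6 new -> 23 infected
Step 4: +8 new -> 31 infected
Step 5: +3 new -> 34 infected
Step 6: +0 new -> 34 infected

Answer: 6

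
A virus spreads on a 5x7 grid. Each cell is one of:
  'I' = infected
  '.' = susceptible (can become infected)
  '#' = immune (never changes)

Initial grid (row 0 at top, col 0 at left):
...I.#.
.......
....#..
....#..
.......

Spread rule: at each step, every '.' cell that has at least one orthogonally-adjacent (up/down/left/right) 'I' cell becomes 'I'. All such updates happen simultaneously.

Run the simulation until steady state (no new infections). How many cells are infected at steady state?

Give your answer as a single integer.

Step 0 (initial): 1 infected
Step 1: +3 new -> 4 infected
Step 2: +4 new -> 8 infected
Step 3: +5 new -> 13 infected
Step 4: +6 new -> 19 infected
Step 5: +7 new -> 26 infected
Step 6: +4 new -> 30 infected
Step 7: +2 new -> 32 infected
Step 8: +0 new -> 32 infected

Answer: 32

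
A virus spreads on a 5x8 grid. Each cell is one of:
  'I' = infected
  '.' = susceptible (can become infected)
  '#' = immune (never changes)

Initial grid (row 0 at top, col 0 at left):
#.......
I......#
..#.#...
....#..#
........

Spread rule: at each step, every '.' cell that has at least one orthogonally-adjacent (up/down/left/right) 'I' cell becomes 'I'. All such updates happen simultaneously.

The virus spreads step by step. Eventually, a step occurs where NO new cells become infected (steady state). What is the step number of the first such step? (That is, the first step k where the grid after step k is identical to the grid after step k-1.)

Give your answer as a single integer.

Step 0 (initial): 1 infected
Step 1: +2 new -> 3 infected
Step 2: +4 new -> 7 infected
Step 3: +4 new -> 11 infected
Step 4: +5 new -> 16 infected
Step 5: +4 new -> 20 infected
Step 6: +4 new -> 24 infected
Step 7: +4 new -> 28 infected
Step 8: +4 new -> 32 infected
Step 9: +1 new -> 33 infected
Step 10: +1 new -> 34 infected
Step 11: +0 new -> 34 infected

Answer: 11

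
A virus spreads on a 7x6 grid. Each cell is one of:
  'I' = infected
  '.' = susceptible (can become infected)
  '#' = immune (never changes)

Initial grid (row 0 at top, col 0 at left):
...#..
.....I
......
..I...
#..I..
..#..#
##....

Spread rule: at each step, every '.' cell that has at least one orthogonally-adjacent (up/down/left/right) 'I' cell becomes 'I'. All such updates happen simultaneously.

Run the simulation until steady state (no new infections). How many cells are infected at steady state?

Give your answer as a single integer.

Answer: 36

Derivation:
Step 0 (initial): 3 infected
Step 1: +9 new -> 12 infected
Step 2: +13 new -> 25 infected
Step 3: +6 new -> 31 infected
Step 4: +4 new -> 35 infected
Step 5: +1 new -> 36 infected
Step 6: +0 new -> 36 infected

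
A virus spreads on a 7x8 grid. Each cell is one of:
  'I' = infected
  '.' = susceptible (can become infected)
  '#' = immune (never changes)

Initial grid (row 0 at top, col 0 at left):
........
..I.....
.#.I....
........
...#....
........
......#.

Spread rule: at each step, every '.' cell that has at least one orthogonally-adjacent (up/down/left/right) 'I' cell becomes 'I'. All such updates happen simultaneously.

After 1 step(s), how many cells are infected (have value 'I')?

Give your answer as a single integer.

Answer: 8

Derivation:
Step 0 (initial): 2 infected
Step 1: +6 new -> 8 infected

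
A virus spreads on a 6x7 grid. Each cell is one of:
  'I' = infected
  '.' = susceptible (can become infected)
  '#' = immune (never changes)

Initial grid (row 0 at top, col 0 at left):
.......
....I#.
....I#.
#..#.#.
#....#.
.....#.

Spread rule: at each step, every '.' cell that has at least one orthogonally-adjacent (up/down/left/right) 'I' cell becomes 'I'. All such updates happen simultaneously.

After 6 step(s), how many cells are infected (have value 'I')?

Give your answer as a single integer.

Answer: 31

Derivation:
Step 0 (initial): 2 infected
Step 1: +4 new -> 6 infected
Step 2: +5 new -> 11 infected
Step 3: +7 new -> 18 infected
Step 4: +7 new -> 25 infected
Step 5: +4 new -> 29 infected
Step 6: +2 new -> 31 infected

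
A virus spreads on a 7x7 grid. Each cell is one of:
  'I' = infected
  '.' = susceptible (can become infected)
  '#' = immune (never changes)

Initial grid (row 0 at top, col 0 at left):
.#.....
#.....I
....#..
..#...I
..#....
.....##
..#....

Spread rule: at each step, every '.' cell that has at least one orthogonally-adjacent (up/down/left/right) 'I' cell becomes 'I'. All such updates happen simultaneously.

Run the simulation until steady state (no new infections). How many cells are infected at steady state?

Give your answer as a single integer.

Answer: 40

Derivation:
Step 0 (initial): 2 infected
Step 1: +5 new -> 7 infected
Step 2: +5 new -> 12 infected
Step 3: +4 new -> 16 infected
Step 4: +5 new -> 21 infected
Step 5: +5 new -> 26 infected
Step 6: +4 new -> 30 infected
Step 7: +4 new -> 34 infected
Step 8: +4 new -> 38 infected
Step 9: +2 new -> 40 infected
Step 10: +0 new -> 40 infected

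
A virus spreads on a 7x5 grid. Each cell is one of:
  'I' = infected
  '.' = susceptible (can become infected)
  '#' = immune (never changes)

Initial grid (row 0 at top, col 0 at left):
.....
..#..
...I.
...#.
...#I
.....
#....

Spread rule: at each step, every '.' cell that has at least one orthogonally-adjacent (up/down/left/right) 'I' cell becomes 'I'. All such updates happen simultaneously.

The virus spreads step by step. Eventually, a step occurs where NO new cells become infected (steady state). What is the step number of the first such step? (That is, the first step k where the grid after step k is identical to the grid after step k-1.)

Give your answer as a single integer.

Step 0 (initial): 2 infected
Step 1: +5 new -> 7 infected
Step 2: +6 new -> 13 infected
Step 3: +8 new -> 21 infected
Step 4: +6 new -> 27 infected
Step 5: +4 new -> 31 infected
Step 6: +0 new -> 31 infected

Answer: 6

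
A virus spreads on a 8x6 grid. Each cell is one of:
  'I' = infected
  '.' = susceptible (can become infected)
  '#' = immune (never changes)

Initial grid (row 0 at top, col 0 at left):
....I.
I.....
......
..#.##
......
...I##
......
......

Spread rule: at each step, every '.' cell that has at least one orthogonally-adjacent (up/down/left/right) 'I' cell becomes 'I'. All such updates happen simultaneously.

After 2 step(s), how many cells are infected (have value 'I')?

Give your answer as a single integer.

Step 0 (initial): 3 infected
Step 1: +9 new -> 12 infected
Step 2: +15 new -> 27 infected

Answer: 27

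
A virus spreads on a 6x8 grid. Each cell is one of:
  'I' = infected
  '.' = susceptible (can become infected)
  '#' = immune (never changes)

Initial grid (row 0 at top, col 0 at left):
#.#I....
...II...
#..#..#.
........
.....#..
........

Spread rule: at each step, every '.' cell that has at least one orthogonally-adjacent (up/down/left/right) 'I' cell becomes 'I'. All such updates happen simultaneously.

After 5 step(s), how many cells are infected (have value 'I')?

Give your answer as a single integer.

Step 0 (initial): 3 infected
Step 1: +4 new -> 7 infected
Step 2: +6 new -> 13 infected
Step 3: +9 new -> 22 infected
Step 4: +7 new -> 29 infected
Step 5: +7 new -> 36 infected

Answer: 36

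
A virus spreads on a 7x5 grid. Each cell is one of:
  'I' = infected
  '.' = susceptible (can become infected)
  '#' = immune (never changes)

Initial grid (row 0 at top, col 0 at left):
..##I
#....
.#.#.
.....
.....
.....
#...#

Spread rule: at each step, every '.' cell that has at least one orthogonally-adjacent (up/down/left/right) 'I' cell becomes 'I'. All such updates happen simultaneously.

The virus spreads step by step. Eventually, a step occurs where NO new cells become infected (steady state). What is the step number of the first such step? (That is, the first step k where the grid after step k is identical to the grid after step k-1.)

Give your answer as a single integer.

Answer: 10

Derivation:
Step 0 (initial): 1 infected
Step 1: +1 new -> 2 infected
Step 2: +2 new -> 4 infected
Step 3: +2 new -> 6 infected
Step 4: +4 new -> 10 infected
Step 5: +4 new -> 14 infected
Step 6: +4 new -> 18 infected
Step 7: +4 new -> 22 infected
Step 8: +4 new -> 26 infected
Step 9: +2 new -> 28 infected
Step 10: +0 new -> 28 infected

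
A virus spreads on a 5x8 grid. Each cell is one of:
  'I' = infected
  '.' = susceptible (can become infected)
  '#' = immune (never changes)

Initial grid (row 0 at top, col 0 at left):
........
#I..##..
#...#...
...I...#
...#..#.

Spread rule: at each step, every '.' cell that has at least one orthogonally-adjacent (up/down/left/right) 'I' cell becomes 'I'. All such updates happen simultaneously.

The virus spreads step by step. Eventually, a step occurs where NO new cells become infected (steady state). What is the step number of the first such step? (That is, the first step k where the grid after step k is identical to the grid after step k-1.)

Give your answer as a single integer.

Answer: 8

Derivation:
Step 0 (initial): 2 infected
Step 1: +6 new -> 8 infected
Step 2: +8 new -> 16 infected
Step 3: +6 new -> 22 infected
Step 4: +3 new -> 25 infected
Step 5: +3 new -> 28 infected
Step 6: +2 new -> 30 infected
Step 7: +1 new -> 31 infected
Step 8: +0 new -> 31 infected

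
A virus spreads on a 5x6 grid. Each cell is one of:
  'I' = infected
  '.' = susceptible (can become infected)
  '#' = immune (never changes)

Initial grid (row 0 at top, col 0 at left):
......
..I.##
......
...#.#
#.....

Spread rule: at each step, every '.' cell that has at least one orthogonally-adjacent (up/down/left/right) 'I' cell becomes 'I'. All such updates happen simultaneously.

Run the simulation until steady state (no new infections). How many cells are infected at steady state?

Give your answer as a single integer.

Answer: 25

Derivation:
Step 0 (initial): 1 infected
Step 1: +4 new -> 5 infected
Step 2: +6 new -> 11 infected
Step 3: +6 new -> 17 infected
Step 4: +6 new -> 23 infected
Step 5: +1 new -> 24 infected
Step 6: +1 new -> 25 infected
Step 7: +0 new -> 25 infected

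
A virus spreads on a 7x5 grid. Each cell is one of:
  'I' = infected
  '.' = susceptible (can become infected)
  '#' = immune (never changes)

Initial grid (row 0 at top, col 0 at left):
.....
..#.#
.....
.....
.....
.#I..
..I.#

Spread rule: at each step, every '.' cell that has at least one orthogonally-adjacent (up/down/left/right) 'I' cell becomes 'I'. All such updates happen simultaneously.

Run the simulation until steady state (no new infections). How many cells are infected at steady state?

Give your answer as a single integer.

Step 0 (initial): 2 infected
Step 1: +4 new -> 6 infected
Step 2: +5 new -> 11 infected
Step 3: +6 new -> 17 infected
Step 4: +4 new -> 21 infected
Step 5: +4 new -> 25 infected
Step 6: +3 new -> 28 infected
Step 7: +3 new -> 31 infected
Step 8: +0 new -> 31 infected

Answer: 31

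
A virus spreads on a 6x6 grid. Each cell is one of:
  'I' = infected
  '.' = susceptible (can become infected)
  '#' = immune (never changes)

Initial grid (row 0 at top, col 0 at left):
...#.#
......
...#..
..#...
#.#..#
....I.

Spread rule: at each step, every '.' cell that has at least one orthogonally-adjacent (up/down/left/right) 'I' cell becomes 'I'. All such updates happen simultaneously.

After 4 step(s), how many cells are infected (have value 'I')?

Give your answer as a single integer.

Answer: 15

Derivation:
Step 0 (initial): 1 infected
Step 1: +3 new -> 4 infected
Step 2: +3 new -> 7 infected
Step 3: +4 new -> 11 infected
Step 4: +4 new -> 15 infected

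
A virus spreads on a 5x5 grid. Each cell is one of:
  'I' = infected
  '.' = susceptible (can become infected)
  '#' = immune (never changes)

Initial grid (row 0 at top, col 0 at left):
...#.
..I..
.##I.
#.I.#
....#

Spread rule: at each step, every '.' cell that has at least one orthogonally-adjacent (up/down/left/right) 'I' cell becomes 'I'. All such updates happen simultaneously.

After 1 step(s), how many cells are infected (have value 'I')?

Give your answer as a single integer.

Step 0 (initial): 3 infected
Step 1: +7 new -> 10 infected

Answer: 10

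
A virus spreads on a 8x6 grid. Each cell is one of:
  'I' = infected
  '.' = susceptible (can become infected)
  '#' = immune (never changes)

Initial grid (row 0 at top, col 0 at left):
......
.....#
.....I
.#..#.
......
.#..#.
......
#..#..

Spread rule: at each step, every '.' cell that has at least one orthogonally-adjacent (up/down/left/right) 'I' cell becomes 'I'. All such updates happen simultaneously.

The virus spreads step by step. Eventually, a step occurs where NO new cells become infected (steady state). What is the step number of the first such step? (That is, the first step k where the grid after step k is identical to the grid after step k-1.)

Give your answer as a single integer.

Answer: 10

Derivation:
Step 0 (initial): 1 infected
Step 1: +2 new -> 3 infected
Step 2: +3 new -> 6 infected
Step 3: +6 new -> 12 infected
Step 4: +7 new -> 19 infected
Step 5: +7 new -> 26 infected
Step 6: +7 new -> 33 infected
Step 7: +3 new -> 36 infected
Step 8: +3 new -> 39 infected
Step 9: +2 new -> 41 infected
Step 10: +0 new -> 41 infected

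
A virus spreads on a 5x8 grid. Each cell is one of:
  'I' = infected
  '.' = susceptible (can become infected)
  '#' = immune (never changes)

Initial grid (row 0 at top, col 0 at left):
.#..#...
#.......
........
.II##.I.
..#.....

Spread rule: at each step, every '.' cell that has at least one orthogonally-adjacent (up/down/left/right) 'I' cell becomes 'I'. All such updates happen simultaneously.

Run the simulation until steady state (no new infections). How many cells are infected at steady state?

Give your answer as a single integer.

Step 0 (initial): 3 infected
Step 1: +8 new -> 11 infected
Step 2: +10 new -> 21 infected
Step 3: +7 new -> 28 infected
Step 4: +5 new -> 33 infected
Step 5: +0 new -> 33 infected

Answer: 33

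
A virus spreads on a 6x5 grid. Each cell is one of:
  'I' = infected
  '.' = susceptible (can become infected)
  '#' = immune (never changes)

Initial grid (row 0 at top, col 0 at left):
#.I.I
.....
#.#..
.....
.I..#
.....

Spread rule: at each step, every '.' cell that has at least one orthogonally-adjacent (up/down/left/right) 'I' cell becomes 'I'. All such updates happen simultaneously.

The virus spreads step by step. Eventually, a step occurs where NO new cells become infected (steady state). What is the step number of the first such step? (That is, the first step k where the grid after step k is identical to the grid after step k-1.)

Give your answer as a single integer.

Step 0 (initial): 3 infected
Step 1: +8 new -> 11 infected
Step 2: +9 new -> 20 infected
Step 3: +5 new -> 25 infected
Step 4: +1 new -> 26 infected
Step 5: +0 new -> 26 infected

Answer: 5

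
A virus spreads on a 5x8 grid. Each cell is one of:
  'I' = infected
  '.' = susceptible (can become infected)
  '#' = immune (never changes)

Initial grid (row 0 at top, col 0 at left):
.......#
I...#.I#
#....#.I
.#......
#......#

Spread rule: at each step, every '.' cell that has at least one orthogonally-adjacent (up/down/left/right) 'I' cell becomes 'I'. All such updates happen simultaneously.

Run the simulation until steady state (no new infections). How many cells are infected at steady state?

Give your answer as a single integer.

Answer: 31

Derivation:
Step 0 (initial): 3 infected
Step 1: +6 new -> 9 infected
Step 2: +5 new -> 14 infected
Step 3: +6 new -> 20 infected
Step 4: +5 new -> 25 infected
Step 5: +4 new -> 29 infected
Step 6: +2 new -> 31 infected
Step 7: +0 new -> 31 infected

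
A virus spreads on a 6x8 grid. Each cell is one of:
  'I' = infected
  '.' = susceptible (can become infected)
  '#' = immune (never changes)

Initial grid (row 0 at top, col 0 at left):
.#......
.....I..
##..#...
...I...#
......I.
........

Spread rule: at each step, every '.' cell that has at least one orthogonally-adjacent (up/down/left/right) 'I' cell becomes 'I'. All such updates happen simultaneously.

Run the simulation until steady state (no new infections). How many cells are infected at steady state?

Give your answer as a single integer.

Step 0 (initial): 3 infected
Step 1: +12 new -> 15 infected
Step 2: +13 new -> 28 infected
Step 3: +8 new -> 36 infected
Step 4: +4 new -> 40 infected
Step 5: +2 new -> 42 infected
Step 6: +1 new -> 43 infected
Step 7: +0 new -> 43 infected

Answer: 43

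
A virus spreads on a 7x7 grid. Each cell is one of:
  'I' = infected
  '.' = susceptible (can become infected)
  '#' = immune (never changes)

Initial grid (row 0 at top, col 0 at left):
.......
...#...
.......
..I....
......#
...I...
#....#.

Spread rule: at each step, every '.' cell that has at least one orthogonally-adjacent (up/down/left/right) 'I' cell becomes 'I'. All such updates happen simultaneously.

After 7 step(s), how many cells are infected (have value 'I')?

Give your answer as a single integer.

Step 0 (initial): 2 infected
Step 1: +8 new -> 10 infected
Step 2: +11 new -> 21 infected
Step 3: +10 new -> 31 infected
Step 4: +7 new -> 38 infected
Step 5: +4 new -> 42 infected
Step 6: +2 new -> 44 infected
Step 7: +1 new -> 45 infected

Answer: 45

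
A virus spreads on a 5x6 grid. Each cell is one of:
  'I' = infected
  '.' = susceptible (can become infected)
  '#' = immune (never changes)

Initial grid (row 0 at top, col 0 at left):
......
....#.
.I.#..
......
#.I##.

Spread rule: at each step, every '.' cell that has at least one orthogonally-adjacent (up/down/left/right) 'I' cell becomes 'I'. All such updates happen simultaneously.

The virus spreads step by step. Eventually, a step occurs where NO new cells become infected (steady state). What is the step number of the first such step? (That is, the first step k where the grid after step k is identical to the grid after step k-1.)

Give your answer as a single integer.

Answer: 7

Derivation:
Step 0 (initial): 2 infected
Step 1: +6 new -> 8 infected
Step 2: +5 new -> 13 infected
Step 3: +4 new -> 17 infected
Step 4: +3 new -> 20 infected
Step 5: +3 new -> 23 infected
Step 6: +2 new -> 25 infected
Step 7: +0 new -> 25 infected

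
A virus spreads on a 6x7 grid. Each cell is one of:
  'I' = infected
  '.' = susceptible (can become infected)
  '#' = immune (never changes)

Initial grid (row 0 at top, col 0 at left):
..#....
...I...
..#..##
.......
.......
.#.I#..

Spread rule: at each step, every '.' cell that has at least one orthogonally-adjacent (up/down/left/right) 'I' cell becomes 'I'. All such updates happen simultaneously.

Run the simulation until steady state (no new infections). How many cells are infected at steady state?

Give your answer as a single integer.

Step 0 (initial): 2 infected
Step 1: +6 new -> 8 infected
Step 2: +7 new -> 15 infected
Step 3: +9 new -> 24 infected
Step 4: +8 new -> 32 infected
Step 5: +4 new -> 36 infected
Step 6: +0 new -> 36 infected

Answer: 36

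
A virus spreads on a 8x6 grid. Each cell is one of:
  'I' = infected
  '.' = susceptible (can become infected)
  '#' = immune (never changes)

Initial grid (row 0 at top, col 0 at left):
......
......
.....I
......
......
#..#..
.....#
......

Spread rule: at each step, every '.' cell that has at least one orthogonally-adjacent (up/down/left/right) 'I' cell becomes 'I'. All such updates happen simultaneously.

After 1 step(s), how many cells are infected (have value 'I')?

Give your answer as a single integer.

Answer: 4

Derivation:
Step 0 (initial): 1 infected
Step 1: +3 new -> 4 infected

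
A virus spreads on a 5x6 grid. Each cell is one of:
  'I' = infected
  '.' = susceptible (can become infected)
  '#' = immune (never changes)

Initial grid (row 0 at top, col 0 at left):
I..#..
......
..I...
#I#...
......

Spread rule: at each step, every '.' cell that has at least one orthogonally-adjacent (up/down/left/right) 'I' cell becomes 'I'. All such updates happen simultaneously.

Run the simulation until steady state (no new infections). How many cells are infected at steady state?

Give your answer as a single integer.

Answer: 27

Derivation:
Step 0 (initial): 3 infected
Step 1: +6 new -> 9 infected
Step 2: +8 new -> 17 infected
Step 3: +4 new -> 21 infected
Step 4: +4 new -> 25 infected
Step 5: +2 new -> 27 infected
Step 6: +0 new -> 27 infected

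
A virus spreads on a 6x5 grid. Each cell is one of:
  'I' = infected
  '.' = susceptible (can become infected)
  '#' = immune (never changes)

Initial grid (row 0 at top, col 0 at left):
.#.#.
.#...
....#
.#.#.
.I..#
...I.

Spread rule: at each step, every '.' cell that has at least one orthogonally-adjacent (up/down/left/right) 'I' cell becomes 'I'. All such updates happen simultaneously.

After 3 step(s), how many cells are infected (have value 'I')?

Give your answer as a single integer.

Answer: 13

Derivation:
Step 0 (initial): 2 infected
Step 1: +6 new -> 8 infected
Step 2: +3 new -> 11 infected
Step 3: +2 new -> 13 infected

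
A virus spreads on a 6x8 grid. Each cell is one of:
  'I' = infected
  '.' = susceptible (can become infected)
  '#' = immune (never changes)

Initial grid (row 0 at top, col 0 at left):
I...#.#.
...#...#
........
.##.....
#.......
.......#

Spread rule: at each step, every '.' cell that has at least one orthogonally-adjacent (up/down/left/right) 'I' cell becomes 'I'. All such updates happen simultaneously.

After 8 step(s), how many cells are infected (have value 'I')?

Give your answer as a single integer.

Step 0 (initial): 1 infected
Step 1: +2 new -> 3 infected
Step 2: +3 new -> 6 infected
Step 3: +4 new -> 10 infected
Step 4: +1 new -> 11 infected
Step 5: +1 new -> 12 infected
Step 6: +2 new -> 14 infected
Step 7: +4 new -> 18 infected
Step 8: +6 new -> 24 infected

Answer: 24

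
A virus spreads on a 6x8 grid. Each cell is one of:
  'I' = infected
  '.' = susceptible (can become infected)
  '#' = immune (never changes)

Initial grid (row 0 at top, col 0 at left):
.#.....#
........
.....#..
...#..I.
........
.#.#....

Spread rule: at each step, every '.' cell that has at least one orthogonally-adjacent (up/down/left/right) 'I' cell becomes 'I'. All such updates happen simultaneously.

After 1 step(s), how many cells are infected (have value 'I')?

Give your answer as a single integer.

Answer: 5

Derivation:
Step 0 (initial): 1 infected
Step 1: +4 new -> 5 infected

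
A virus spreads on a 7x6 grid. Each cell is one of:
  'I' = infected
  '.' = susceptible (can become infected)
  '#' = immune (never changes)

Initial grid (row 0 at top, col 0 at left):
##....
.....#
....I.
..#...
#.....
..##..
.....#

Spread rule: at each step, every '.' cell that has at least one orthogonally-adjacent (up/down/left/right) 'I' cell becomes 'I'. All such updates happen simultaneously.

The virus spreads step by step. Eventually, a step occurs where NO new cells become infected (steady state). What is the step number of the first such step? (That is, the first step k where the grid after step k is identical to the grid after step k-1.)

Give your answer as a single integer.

Answer: 9

Derivation:
Step 0 (initial): 1 infected
Step 1: +4 new -> 5 infected
Step 2: +6 new -> 11 infected
Step 3: +7 new -> 18 infected
Step 4: +7 new -> 25 infected
Step 5: +4 new -> 29 infected
Step 6: +2 new -> 31 infected
Step 7: +2 new -> 33 infected
Step 8: +1 new -> 34 infected
Step 9: +0 new -> 34 infected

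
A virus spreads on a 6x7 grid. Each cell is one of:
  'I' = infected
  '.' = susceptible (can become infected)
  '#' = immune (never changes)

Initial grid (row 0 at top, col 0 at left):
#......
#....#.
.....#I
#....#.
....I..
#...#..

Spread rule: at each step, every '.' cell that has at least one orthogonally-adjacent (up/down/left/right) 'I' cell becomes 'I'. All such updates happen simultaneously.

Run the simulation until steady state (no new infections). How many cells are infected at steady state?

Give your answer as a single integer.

Step 0 (initial): 2 infected
Step 1: +5 new -> 7 infected
Step 2: +7 new -> 14 infected
Step 3: +7 new -> 21 infected
Step 4: +6 new -> 27 infected
Step 5: +3 new -> 30 infected
Step 6: +3 new -> 33 infected
Step 7: +1 new -> 34 infected
Step 8: +0 new -> 34 infected

Answer: 34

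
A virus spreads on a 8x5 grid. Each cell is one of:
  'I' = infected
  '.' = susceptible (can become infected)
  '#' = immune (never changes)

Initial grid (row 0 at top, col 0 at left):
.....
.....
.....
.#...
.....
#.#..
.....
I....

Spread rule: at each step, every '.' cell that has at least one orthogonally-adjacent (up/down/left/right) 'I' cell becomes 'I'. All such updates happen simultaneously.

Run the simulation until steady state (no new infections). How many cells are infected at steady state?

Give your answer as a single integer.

Step 0 (initial): 1 infected
Step 1: +2 new -> 3 infected
Step 2: +2 new -> 5 infected
Step 3: +3 new -> 8 infected
Step 4: +3 new -> 11 infected
Step 5: +4 new -> 15 infected
Step 6: +4 new -> 19 infected
Step 7: +4 new -> 23 infected
Step 8: +5 new -> 28 infected
Step 9: +5 new -> 33 infected
Step 10: +3 new -> 36 infected
Step 11: +1 new -> 37 infected
Step 12: +0 new -> 37 infected

Answer: 37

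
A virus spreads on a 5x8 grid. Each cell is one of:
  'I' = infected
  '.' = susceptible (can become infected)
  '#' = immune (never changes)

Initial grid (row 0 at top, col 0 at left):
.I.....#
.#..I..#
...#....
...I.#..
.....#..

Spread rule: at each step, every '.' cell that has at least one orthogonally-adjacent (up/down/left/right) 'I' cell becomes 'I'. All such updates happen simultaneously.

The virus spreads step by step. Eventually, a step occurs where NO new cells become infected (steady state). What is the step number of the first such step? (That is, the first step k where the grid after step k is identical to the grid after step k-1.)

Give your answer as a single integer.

Answer: 7

Derivation:
Step 0 (initial): 3 infected
Step 1: +9 new -> 12 infected
Step 2: +10 new -> 22 infected
Step 3: +6 new -> 28 infected
Step 4: +3 new -> 31 infected
Step 5: +2 new -> 33 infected
Step 6: +1 new -> 34 infected
Step 7: +0 new -> 34 infected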